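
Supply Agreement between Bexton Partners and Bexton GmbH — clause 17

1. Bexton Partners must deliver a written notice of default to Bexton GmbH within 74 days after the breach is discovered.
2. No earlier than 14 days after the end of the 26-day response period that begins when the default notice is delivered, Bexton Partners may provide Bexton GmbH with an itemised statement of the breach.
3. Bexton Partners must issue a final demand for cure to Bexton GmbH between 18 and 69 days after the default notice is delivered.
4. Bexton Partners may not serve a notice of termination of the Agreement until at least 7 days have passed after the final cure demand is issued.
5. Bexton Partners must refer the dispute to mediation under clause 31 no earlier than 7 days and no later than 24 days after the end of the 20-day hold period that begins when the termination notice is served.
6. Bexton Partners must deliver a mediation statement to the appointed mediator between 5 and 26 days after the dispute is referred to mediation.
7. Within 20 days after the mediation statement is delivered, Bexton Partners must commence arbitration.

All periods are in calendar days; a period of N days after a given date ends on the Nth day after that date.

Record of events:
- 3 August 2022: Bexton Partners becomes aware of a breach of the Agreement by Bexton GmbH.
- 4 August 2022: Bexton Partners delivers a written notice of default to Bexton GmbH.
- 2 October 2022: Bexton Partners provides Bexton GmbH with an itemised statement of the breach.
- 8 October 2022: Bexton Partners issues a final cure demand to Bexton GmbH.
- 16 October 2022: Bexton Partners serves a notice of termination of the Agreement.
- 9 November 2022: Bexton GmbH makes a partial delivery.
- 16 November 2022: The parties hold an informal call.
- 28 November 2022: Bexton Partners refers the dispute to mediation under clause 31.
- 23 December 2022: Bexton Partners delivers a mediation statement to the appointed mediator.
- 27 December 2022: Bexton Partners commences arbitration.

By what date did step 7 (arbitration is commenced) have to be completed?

Step 7 runs from 23 December 2022, when the mediation statement is delivered. 20 days after 23 December 2022 is 12 January 2023.

12 January 2023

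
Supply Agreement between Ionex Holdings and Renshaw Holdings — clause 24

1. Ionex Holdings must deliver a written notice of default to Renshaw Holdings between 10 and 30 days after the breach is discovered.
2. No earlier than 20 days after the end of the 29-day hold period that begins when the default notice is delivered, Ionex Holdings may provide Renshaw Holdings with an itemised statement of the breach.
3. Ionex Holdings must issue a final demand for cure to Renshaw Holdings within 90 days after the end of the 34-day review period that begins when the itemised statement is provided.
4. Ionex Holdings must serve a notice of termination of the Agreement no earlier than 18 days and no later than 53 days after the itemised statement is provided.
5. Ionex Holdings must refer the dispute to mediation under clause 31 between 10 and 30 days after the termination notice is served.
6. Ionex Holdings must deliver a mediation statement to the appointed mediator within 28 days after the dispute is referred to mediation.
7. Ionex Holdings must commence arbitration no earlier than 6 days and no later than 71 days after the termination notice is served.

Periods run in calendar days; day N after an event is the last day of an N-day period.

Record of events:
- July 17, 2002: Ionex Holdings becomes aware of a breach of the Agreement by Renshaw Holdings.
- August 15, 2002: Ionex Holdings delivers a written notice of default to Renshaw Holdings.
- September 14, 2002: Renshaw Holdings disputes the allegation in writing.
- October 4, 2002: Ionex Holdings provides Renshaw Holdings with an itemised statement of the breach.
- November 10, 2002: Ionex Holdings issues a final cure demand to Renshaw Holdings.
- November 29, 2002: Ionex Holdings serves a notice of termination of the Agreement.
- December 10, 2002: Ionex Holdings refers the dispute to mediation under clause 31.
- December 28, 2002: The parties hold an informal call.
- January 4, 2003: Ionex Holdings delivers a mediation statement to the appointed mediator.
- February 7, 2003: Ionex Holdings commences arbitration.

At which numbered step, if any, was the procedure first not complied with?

(1) the permitted window runs from July 17, 2002 + 10 = July 27, 2002 to July 17, 2002 + 30 = August 16, 2002; done August 15, 2002, which is between those dates.
(2) permitted from September 13, 2002 + 20 days = October 3, 2002 onward; done October 4, 2002, after the minimum wait.
(3) due by November 7, 2002 + 90 days = February 5, 2003; done November 10, 2002 — timely.
(4) the permitted window runs from October 4, 2002 + 18 = October 22, 2002 to October 4, 2002 + 53 = November 26, 2002; November 29, 2002 is 3 days past the end of the window.
The procedure was therefore not followed at step 4.

Step 4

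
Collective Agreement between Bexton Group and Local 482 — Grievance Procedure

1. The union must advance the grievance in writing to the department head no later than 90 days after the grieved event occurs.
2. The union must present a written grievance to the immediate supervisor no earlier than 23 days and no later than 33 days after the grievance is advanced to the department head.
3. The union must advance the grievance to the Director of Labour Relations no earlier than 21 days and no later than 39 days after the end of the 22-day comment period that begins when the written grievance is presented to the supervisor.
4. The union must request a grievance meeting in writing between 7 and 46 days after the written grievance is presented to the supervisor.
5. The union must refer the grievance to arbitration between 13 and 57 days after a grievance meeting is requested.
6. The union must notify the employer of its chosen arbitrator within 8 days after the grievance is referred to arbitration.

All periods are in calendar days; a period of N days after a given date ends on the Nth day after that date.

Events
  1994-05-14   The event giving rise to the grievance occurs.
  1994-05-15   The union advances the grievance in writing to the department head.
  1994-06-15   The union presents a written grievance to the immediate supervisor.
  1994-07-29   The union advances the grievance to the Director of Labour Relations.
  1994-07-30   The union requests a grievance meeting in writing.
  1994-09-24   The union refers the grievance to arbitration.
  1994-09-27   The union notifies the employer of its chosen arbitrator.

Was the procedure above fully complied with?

Yes

Step 1 — counting 90 days from 1994-05-14 (when the grieved event occurs) gives a deadline of 1994-08-12; done 1994-05-15 — timely.
Step 2 — 23 and 33 days from 1994-05-15 (when the grievance is advanced to the department head) are 1994-06-07 and 1994-06-17 respectively; done 1994-06-15 — within the window.
Step 3 — 21 and 39 days from 1994-07-07 (end of the 22-day comment period, which began when the written grievance is presented to the supervisor on 1994-06-15) are 1994-07-28 and 1994-08-15 respectively; done 1994-07-29 — within the window.
Step 4 — 7 and 46 days from 1994-06-15 (when the written grievance is presented to the supervisor) are 1994-06-22 and 1994-07-31 respectively; done 1994-07-30 — within the window.
Step 5 — 13 and 57 days from 1994-07-30 (when a grievance meeting is requested) are 1994-08-12 and 1994-09-25 respectively; 1994-09-24 falls inside that range.
Step 6 — counting 8 days from 1994-09-24 (when the grievance is referred to arbitration) gives a deadline of 1994-10-02; 1994-09-27 is within that limit.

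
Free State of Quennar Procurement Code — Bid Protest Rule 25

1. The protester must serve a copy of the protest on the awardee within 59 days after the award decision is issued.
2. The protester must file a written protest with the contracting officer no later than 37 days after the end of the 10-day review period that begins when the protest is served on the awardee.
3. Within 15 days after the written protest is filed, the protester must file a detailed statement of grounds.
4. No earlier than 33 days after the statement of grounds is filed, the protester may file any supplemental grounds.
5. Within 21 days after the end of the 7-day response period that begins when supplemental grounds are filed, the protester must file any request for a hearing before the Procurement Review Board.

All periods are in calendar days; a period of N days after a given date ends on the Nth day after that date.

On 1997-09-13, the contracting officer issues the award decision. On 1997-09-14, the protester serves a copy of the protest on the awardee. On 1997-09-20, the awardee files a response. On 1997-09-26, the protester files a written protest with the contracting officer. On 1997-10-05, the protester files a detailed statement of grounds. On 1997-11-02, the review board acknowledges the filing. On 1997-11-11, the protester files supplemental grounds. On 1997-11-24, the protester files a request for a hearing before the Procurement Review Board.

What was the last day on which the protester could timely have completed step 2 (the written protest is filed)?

1997-10-31

The protest is served on the awardee on 1997-09-14; the 10-day review period therefore ends 1997-09-24, and step 2 runs from that date. 37 days after 1997-09-24 is 1997-10-31.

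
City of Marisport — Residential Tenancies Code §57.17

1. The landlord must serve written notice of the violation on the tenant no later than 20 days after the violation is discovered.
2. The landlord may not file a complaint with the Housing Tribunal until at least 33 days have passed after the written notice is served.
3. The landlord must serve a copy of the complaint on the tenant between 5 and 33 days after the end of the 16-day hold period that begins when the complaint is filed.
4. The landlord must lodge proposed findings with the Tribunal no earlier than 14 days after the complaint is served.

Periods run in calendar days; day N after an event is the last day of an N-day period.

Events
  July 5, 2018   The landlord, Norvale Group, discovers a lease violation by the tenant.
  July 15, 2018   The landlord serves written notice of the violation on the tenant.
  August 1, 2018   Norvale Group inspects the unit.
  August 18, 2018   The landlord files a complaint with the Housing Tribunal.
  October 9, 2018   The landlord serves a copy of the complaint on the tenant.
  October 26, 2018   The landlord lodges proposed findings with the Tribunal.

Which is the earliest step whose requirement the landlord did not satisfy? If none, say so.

Step 1 — counting 20 days from July 5, 2018 (when the violation is discovered) gives a deadline of July 25, 2018; July 15, 2018 is within that limit.
Step 2 — must wait 33 days from July 15, 2018 (when the written notice is served), so not before August 17, 2018; done August 18, 2018, after the minimum wait.
Step 3 — 5 and 33 days from September 3, 2018 (end of the 16-day hold period, which began when the complaint is filed on August 18, 2018) are September 8, 2018 and October 6, 2018 respectively; done October 9, 2018 — 3 days after the window closed.

Step 3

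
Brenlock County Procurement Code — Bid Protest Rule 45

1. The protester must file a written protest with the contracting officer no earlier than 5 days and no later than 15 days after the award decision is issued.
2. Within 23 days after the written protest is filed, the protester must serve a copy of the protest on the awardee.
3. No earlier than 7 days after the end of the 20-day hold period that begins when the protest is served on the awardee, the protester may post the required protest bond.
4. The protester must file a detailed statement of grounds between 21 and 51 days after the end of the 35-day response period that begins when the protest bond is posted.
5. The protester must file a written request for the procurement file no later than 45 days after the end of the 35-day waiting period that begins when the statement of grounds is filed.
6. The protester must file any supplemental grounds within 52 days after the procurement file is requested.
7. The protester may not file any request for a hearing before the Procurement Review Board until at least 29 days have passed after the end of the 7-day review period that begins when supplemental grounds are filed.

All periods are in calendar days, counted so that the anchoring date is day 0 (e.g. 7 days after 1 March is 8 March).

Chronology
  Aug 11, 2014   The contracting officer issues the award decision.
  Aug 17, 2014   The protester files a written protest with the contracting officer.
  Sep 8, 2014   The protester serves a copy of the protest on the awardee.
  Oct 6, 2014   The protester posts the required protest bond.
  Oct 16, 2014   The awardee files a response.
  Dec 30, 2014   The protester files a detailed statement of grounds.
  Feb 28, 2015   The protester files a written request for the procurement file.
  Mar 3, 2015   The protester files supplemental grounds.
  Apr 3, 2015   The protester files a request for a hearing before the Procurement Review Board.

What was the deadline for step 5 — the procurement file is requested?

The statement of grounds is filed on Dec 30, 2014; the 35-day waiting period therefore ends Feb 3, 2015, and step 5 runs from that date. 45 days after Feb 3, 2015 is Mar 20, 2015.

Mar 20, 2015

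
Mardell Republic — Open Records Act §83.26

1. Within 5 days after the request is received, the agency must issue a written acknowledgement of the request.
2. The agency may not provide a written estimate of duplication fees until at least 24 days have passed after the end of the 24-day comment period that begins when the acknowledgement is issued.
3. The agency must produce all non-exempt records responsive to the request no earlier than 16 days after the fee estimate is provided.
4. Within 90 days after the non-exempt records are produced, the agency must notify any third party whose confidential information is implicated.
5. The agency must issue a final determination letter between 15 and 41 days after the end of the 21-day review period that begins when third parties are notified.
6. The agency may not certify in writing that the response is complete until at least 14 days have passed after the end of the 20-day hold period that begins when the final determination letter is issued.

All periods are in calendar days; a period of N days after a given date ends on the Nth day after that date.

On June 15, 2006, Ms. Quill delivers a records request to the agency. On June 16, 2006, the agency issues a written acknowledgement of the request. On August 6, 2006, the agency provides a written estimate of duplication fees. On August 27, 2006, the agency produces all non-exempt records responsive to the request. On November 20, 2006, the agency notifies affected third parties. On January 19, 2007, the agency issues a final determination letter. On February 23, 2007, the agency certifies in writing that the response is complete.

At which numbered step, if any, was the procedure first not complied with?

Step 1 — counting 5 days from June 15, 2006 (when the request is received) gives a deadline of June 20, 2006; completed June 16, 2006, before the deadline.
Step 2 — must wait 24 days from July 10, 2006 (end of the 24-day comment period, which began when the acknowledgement is issued on June 16, 2006), so not before August 3, 2006; done August 6, 2006, after the minimum wait.
Step 3 — must wait 16 days from August 6, 2006 (when the fee estimate is provided), so not before August 22, 2006; done August 27, 2006, after the minimum wait.
Step 4 — counting 90 days from August 27, 2006 (when the non-exempt records are produced) gives a deadline of November 25, 2006; done November 20, 2006 — timely.
Step 5 — 15 and 41 days from December 11, 2006 (end of the 21-day review period, which began when third parties are notified on November 20, 2006) are December 26, 2006 and January 21, 2007 respectively; done January 19, 2007 — within the window.
Step 6 — must wait 14 days from February 8, 2007 (end of the 20-day hold period, which began when the final determination letter is issued on January 19, 2007), so not before February 22, 2007; done February 23, 2007, after the minimum wait.

None — every step was satisfied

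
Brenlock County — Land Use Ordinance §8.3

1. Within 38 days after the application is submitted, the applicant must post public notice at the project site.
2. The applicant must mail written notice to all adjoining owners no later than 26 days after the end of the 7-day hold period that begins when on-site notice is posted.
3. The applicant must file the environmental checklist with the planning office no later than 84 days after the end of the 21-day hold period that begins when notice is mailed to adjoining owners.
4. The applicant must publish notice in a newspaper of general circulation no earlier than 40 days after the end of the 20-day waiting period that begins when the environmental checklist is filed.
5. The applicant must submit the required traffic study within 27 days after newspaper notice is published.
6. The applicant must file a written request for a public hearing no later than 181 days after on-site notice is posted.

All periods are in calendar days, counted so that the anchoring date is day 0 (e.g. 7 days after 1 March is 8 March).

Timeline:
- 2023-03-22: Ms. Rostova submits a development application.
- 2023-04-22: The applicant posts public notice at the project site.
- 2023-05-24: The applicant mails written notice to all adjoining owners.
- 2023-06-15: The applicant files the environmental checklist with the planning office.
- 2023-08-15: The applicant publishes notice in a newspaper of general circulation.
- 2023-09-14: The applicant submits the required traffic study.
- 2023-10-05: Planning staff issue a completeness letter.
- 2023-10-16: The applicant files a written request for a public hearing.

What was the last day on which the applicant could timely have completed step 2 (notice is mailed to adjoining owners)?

On-site notice is posted on 2023-04-22; the 7-day hold period therefore ends 2023-04-29, and step 2 runs from that date. 26 days after 2023-04-29 is 2023-05-25.

2023-05-25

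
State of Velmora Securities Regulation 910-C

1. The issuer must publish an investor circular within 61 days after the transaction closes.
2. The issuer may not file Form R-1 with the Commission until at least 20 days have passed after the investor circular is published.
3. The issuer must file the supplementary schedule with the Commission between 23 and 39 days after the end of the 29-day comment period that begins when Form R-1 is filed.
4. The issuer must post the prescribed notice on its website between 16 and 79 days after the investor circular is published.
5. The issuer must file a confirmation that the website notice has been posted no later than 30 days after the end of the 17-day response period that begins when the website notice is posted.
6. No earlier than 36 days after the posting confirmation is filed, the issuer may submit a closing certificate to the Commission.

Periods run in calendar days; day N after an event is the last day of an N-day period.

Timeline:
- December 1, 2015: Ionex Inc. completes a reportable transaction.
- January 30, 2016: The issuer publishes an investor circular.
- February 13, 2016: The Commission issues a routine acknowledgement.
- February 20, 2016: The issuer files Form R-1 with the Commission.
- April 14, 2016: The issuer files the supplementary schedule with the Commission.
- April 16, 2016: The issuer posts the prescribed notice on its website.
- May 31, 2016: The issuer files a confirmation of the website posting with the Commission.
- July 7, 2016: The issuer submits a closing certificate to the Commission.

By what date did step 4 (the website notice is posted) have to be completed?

April 18, 2016

Step 4 runs from January 30, 2016, when the investor circular is published. The window is 16–79 days after January 30, 2016; it closes on April 18, 2016.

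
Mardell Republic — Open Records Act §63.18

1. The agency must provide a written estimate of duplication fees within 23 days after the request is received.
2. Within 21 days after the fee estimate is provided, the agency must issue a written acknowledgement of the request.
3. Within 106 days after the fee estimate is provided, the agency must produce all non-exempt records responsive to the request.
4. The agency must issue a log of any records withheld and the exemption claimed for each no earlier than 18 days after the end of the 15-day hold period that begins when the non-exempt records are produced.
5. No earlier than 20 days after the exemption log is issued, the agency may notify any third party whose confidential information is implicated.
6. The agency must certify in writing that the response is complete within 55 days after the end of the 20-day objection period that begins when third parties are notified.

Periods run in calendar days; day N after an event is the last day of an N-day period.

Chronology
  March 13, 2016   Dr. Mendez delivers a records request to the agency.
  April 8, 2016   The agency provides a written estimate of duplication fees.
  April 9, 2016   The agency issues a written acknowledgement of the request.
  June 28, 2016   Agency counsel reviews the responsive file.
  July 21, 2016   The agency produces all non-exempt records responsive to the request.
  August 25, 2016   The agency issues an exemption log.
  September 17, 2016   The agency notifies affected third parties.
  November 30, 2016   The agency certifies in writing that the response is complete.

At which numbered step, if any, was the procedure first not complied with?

Step 1

Step 1: 23 days after March 13, 2016 (when the request is received) is April 5, 2016; April 8, 2016 misses that deadline by 3 days.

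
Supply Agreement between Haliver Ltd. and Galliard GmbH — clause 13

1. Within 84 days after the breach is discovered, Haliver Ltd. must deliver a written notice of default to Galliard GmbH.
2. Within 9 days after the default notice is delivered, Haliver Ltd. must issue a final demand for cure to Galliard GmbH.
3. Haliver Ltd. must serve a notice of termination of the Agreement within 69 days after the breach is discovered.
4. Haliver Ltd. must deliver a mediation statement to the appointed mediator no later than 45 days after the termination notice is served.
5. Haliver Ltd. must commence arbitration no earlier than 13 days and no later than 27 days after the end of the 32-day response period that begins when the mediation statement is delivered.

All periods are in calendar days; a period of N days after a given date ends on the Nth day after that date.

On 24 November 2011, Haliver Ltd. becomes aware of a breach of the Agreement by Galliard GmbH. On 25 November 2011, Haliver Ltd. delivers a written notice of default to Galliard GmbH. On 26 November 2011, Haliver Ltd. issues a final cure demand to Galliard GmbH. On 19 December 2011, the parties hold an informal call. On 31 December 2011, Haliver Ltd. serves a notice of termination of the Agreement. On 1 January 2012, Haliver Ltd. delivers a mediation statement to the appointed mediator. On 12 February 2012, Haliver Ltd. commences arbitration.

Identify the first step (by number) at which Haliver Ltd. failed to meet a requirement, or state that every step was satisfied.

Step 5

Step 1: 84 days after 24 November 2011 (when the breach is discovered) is 16 February 2012; 25 November 2011 is within that limit.
Step 2: 9 days after 25 November 2011 (when the default notice is delivered) is 4 December 2011; 26 November 2011 is within that limit.
Step 3: 69 days after 24 November 2011 (when the breach is discovered) is 1 February 2012; completed 31 December 2011, before the deadline.
Step 4: 45 days after 31 December 2011 (when the termination notice is served) is 14 February 2012; completed 1 January 2012, before the deadline.
Step 5: the window is 13–27 days after 2 February 2012 (end of the 32-day response period, which began when the mediation statement is delivered on 1 January 2012), so 15 February 2012 through 29 February 2012; 12 February 2012 is 3 days too early.
No need to go further; step 5 was not satisfied.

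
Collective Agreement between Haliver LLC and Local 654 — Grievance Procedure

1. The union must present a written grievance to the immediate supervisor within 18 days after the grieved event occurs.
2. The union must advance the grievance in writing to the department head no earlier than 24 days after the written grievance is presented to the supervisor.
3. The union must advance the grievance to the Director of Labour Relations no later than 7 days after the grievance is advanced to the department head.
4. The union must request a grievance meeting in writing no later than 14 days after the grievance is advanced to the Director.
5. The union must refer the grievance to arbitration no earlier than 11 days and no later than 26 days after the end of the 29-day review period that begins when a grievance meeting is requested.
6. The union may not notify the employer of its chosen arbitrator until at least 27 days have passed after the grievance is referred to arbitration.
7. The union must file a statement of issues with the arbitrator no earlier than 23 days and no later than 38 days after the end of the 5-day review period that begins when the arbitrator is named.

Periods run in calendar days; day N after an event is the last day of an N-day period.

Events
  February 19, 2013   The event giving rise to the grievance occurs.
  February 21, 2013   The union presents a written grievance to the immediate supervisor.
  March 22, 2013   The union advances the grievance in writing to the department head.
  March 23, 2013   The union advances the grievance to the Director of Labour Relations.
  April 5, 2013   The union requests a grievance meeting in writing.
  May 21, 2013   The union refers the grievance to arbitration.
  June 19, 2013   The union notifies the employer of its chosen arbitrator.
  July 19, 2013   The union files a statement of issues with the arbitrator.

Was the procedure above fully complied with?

Step 1: 18 days after February 19, 2013 (when the grieved event occurs) is March 9, 2013; February 21, 2013 is within that limit.
Step 2: the earliest permitted date is 24 days after February 21, 2013 (when the written grievance is presented to the supervisor), i.e. March 17, 2013; done March 22, 2013, after the minimum wait.
Step 3: 7 days after March 22, 2013 (when the grievance is advanced to the department head) is March 29, 2013; completed March 23, 2013, before the deadline.
Step 4: 14 days after March 23, 2013 (when the grievance is advanced to the Director) is April 6, 2013; completed April 5, 2013, before the deadline.
Step 5: the window is 11–26 days after May 4, 2013 (end of the 29-day review period, which began when a grievance meeting is requested on April 5, 2013), so May 15, 2013 through May 30, 2013; done May 21, 2013, which is between those dates.
Step 6: the earliest permitted date is 27 days after May 21, 2013 (when the grievance is referred to arbitration), i.e. June 17, 2013; done June 19, 2013 — permitted.
Step 7: the window is 23–38 days after June 24, 2013 (end of the 5-day review period, which began when the arbitrator is named on June 19, 2013), so July 17, 2013 through August 1, 2013; done July 19, 2013 — within the window.

Yes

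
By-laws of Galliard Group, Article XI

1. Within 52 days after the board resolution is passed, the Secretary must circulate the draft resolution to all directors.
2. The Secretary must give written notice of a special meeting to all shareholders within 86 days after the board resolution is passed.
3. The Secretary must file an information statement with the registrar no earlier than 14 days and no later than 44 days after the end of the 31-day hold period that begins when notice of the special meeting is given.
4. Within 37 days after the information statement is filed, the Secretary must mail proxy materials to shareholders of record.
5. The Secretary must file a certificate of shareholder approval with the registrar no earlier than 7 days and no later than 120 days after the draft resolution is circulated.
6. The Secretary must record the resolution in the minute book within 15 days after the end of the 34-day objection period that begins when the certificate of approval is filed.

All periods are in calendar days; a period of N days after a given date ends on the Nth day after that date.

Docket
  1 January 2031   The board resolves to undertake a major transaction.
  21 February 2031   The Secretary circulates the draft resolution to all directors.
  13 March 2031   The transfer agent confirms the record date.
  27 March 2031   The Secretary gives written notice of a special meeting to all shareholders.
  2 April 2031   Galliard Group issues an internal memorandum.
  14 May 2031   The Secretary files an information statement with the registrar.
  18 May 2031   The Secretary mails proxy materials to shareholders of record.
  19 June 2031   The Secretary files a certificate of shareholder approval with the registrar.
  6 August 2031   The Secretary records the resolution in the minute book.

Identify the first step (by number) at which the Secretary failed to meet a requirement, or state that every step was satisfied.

Step 1 — counting 52 days from 1 January 2031 (when the board resolution is passed) gives a deadline of 22 February 2031; done 21 February 2031 — timely.
Step 2 — counting 86 days from 1 January 2031 (when the board resolution is passed) gives a deadline of 28 March 2031; 27 March 2031 is within that limit.
Step 3 — 14 and 44 days from 27 April 2031 (end of the 31-day hold period, which began when notice of the special meeting is given on 27 March 2031) are 11 May 2031 and 10 June 2031 respectively; done 14 May 2031, which is between those dates.
Step 4 — counting 37 days from 14 May 2031 (when the information statement is filed) gives a deadline of 20 June 2031; done 18 May 2031 — timely.
Step 5 — 7 and 120 days from 21 February 2031 (when the draft resolution is circulated) are 28 February 2031 and 21 June 2031 respectively; done 19 June 2031, which is between those dates.
Step 6 — counting 15 days from 23 July 2031 (end of the 34-day objection period, which began when the certificate of approval is filed on 19 June 2031) gives a deadline of 7 August 2031; done 6 August 2031 — timely.

None — every step was satisfied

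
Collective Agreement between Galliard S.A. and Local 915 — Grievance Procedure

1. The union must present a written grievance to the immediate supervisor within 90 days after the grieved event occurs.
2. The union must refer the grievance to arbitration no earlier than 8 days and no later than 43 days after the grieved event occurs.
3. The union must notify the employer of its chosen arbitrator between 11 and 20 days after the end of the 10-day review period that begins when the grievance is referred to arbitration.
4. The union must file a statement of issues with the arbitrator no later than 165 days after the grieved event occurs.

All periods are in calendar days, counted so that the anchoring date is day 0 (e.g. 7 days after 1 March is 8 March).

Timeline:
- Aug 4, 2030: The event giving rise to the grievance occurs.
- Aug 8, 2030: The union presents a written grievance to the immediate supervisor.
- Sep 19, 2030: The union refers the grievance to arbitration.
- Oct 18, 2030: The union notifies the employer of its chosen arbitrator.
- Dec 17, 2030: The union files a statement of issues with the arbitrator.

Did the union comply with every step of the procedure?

No

Step 1 — counting 90 days from Aug 4, 2030 (when the grieved event occurs) gives a deadline of Nov 2, 2030; done Aug 8, 2030 — timely.
Step 2 — 8 and 43 days from Aug 4, 2030 (when the grieved event occurs) are Aug 12, 2030 and Sep 16, 2030 respectively; Sep 19, 2030 is 3 days past the end of the window.
Later steps need not be reached.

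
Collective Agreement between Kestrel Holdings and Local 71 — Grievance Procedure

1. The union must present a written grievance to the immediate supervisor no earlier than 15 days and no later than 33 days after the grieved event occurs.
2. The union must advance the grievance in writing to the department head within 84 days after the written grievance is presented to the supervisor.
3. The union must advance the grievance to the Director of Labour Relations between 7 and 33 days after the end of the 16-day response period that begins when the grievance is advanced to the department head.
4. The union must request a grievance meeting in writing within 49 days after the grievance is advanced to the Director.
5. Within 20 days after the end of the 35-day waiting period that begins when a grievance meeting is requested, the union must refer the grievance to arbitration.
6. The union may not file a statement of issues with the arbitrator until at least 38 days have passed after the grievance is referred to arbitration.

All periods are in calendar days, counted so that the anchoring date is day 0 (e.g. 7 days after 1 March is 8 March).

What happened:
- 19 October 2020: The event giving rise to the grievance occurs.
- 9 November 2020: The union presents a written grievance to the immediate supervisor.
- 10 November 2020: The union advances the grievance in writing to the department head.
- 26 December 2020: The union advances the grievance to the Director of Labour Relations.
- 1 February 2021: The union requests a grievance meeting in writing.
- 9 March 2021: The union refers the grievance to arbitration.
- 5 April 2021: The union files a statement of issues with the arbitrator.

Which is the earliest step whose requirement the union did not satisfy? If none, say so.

Step 6

Step 1 — 15 and 33 days from 19 October 2020 (when the grieved event occurs) are 3 November 2020 and 21 November 2020 respectively; done 9 November 2020, which is between those dates.
Step 2 — counting 84 days from 9 November 2020 (when the written grievance is presented to the supervisor) gives a deadline of 1 February 2021; 10 November 2020 is within that limit.
Step 3 — 7 and 33 days from 26 November 2020 (end of the 16-day response period, which began when the grievance is advanced to the department head on 10 November 2020) are 3 December 2020 and 29 December 2020 respectively; 26 December 2020 falls inside that range.
Step 4 — counting 49 days from 26 December 2020 (when the grievance is advanced to the Director) gives a deadline of 13 February 2021; 1 February 2021 is within that limit.
Step 5 — counting 20 days from 8 March 2021 (end of the 35-day waiting period, which began when a grievance meeting is requested on 1 February 2021) gives a deadline of 28 March 2021; done 9 March 2021 — timely.
Step 6 — must wait 38 days from 9 March 2021 (when the grievance is referred to arbitration), so not before 16 April 2021; 5 April 2021 is 11 days before the earliest permitted date.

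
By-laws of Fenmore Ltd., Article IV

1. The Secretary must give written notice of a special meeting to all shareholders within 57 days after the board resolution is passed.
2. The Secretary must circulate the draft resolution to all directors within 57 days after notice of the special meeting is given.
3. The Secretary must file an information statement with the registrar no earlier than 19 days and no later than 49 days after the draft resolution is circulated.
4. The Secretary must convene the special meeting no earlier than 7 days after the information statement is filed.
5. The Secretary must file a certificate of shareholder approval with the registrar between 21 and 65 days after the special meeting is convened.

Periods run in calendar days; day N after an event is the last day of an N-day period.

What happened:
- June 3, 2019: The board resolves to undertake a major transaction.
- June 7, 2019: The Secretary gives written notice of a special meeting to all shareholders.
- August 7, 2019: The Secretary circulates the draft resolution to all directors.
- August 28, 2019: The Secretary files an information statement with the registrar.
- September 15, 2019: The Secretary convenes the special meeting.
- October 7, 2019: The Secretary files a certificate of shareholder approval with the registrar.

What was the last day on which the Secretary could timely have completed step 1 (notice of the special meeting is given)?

July 30, 2019

Step 1 runs from June 3, 2019, when the board resolution is passed. 57 days after June 3, 2019 is July 30, 2019.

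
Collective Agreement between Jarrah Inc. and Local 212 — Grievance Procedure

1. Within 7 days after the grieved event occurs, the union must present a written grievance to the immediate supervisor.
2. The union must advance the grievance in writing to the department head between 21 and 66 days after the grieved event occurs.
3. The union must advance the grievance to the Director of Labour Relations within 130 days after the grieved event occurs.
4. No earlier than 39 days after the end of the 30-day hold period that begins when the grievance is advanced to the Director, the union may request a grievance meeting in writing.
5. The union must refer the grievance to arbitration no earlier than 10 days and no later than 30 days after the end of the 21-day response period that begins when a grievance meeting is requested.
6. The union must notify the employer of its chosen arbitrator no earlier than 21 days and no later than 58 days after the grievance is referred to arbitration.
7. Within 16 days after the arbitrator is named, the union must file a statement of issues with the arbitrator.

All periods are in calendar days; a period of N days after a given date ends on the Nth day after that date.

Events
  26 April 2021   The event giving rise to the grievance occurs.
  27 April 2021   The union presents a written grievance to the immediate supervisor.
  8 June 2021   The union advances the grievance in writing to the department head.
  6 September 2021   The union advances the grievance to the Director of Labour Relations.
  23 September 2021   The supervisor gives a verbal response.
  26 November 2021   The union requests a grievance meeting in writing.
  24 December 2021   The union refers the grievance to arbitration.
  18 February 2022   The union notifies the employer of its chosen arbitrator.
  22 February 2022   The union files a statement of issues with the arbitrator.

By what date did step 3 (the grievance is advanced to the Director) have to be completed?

3 September 2021

Step 3 runs from 26 April 2021, when the grieved event occurs. 130 days after 26 April 2021 is 3 September 2021.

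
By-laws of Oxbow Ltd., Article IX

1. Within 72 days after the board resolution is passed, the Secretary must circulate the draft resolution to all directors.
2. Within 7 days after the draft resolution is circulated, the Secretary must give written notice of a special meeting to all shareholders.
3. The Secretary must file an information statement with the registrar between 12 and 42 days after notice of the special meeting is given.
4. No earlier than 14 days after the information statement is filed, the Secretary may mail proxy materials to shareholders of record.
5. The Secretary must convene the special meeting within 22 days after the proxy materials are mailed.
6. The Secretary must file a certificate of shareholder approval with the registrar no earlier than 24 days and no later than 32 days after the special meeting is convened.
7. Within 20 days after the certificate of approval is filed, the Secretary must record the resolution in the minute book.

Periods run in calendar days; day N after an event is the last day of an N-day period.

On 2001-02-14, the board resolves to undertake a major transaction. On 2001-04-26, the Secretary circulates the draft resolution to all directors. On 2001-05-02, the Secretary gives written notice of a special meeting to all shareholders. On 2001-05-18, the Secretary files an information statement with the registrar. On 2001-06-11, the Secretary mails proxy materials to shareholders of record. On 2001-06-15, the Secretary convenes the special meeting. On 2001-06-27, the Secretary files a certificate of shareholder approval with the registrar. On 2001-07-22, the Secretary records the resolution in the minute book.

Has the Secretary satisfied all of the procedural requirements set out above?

(1) due by 2001-02-14 + 72 days = 2001-04-27; 2001-04-26 is within that limit.
(2) due by 2001-04-26 + 7 days = 2001-05-03; done 2001-05-02 — timely.
(3) the permitted window runs from 2001-05-02 + 12 = 2001-05-14 to 2001-05-02 + 42 = 2001-06-13; 2001-05-18 falls inside that range.
(4) permitted from 2001-05-18 + 14 days = 2001-06-01 onward; 2001-06-11 is on or after that date.
(5) due by 2001-06-11 + 22 days = 2001-07-03; done 2001-06-15 — timely.
(6) the permitted window runs from 2001-06-15 + 24 = 2001-07-09 to 2001-06-15 + 32 = 2001-07-17; 2001-06-27 is 12 days too early.

No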